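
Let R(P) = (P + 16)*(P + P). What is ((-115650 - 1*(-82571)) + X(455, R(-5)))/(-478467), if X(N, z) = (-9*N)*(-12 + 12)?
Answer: 33079/478467 ≈ 0.069135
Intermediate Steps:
R(P) = 2*P*(16 + P) (R(P) = (16 + P)*(2*P) = 2*P*(16 + P))
X(N, z) = 0 (X(N, z) = -9*N*0 = 0)
((-115650 - 1*(-82571)) + X(455, R(-5)))/(-478467) = ((-115650 - 1*(-82571)) + 0)/(-478467) = ((-115650 + 82571) + 0)*(-1/478467) = (-33079 + 0)*(-1/478467) = -33079*(-1/478467) = 33079/478467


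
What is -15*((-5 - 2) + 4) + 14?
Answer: 59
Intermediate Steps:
-15*((-5 - 2) + 4) + 14 = -15*(-7 + 4) + 14 = -15*(-3) + 14 = 45 + 14 = 59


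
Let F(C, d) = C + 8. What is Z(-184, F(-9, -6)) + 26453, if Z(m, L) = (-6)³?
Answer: 26237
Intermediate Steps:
F(C, d) = 8 + C
Z(m, L) = -216
Z(-184, F(-9, -6)) + 26453 = -216 + 26453 = 26237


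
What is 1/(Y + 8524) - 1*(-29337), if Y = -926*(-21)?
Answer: 820555891/27970 ≈ 29337.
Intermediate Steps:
Y = 19446
1/(Y + 8524) - 1*(-29337) = 1/(19446 + 8524) - 1*(-29337) = 1/27970 + 29337 = 820555891/27970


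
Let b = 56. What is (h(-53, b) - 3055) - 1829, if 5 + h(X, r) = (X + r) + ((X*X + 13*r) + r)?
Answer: -1293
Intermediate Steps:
h(X, r) = -5 + X + X² + 15*r (h(X, r) = -5 + ((X + r) + ((X*X + 13*r) + r)) = -5 + ((X + r) + ((X² + 13*r) + r)) = -5 + ((X + r) + (X² + 14*r)) = -5 + (X + X² + 15*r) = -5 + X + X² + 15*r)
(h(-53, b) - 3055) - 1829 = ((-5 - 53 + (-53)² + 15*56) - 3055) - 1829 = ((-5 - 53 + 2809 + 840) - 3055) - 1829 = (3591 - 3055) - 1829 = 536 - 1829 = -1293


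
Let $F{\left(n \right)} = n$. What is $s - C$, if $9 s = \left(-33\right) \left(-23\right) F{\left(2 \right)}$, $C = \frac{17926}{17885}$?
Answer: $\frac{8996032}{53655} \approx 167.66$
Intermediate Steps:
$C = \frac{17926}{17885}$ ($C = 17926 \cdot \frac{1}{17885} = \frac{17926}{17885} \approx 1.0023$)
$s = \frac{506}{3}$ ($s = \frac{\left(-33\right) \left(-23\right) 2}{9} = \frac{759 \cdot 2}{9} = \frac{1}{9} \cdot 1518 = \frac{506}{3} \approx 168.67$)
$s - C = \frac{506}{3} - \frac{17926}{17885} = \frac{8996032}{53655}$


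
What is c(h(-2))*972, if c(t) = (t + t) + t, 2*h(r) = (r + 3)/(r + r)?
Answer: -729/2 ≈ -364.50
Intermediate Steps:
h(r) = (3 + r)/(4*r) (h(r) = ((r + 3)/(r + r))/2 = ((3 + r)/((2*r)))/2 = ((3 + r)*(1/(2*r)))/2 = ((3 + r)/(2*r))/2 = (3 + r)/(4*r))
c(t) = 3*t (c(t) = 2*t + t = 3*t)
c(h(-2))*972 = (3*((¼)*(3 - 2)/(-2)))*972 = (3*((¼)*(-½)*1))*972 = (3*(-⅛))*972 = -3/8*972 = -729/2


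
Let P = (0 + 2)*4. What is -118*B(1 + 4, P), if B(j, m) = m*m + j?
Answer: -8142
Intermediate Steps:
P = 8 (P = 2*4 = 8)
B(j, m) = j + m**2 (B(j, m) = m**2 + j = j + m**2)
-118*B(1 + 4, P) = -118*((1 + 4) + 8**2) = -118*(5 + 64) = -118*69 = -8142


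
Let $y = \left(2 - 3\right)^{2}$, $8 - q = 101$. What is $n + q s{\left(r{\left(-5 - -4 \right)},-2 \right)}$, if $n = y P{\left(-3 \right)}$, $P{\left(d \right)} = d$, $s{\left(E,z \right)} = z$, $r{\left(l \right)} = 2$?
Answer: $183$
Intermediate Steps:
$q = -93$ ($q = 8 - 101 = -93$)
$y = 1$ ($y = \left(-1\right)^{2} = 1$)
$n = -3$ ($n = 1 \left(-3\right) = -3$)
$n + q s{\left(r{\left(-5 - -4 \right)},-2 \right)} = -3 - -186 = -3 + 186 = 183$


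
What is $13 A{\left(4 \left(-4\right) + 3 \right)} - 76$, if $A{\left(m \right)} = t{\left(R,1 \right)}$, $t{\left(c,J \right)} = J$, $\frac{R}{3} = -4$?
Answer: $-63$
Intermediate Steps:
$R = -12$ ($R = 3 \left(-4\right) = -12$)
$A{\left(m \right)} = 1$
$13 A{\left(4 \left(-4\right) + 3 \right)} - 76 = 13 \cdot 1 - 76 = 13 - 76 = -63$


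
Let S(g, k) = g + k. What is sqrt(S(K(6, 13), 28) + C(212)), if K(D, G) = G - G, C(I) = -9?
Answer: sqrt(19) ≈ 4.3589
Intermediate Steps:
K(D, G) = 0
sqrt(S(K(6, 13), 28) + C(212)) = sqrt((0 + 28) - 9) = sqrt(28 - 9) = sqrt(19)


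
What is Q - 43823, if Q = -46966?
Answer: -90789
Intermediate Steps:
Q - 43823 = -46966 - 43823 = -90789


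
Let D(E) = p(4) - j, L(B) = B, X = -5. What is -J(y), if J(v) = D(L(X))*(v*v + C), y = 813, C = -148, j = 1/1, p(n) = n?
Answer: -1982463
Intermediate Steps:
j = 1
D(E) = 3 (D(E) = 4 - 1*1 = 4 - 1 = 3)
J(v) = -444 + 3*v**2 (J(v) = 3*(v*v - 148) = 3*(v**2 - 148) = 3*(-148 + v**2) = -444 + 3*v**2)
-J(y) = -(-444 + 3*813**2) = -(-444 + 3*660969) = -(-444 + 1982907) = -1*1982463 = -1982463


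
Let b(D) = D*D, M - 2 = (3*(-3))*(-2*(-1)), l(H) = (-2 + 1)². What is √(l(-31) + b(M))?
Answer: √257 ≈ 16.031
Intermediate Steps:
l(H) = 1 (l(H) = (-1)² = 1)
M = -16 (M = 2 + (3*(-3))*(-2*(-1)) = 2 - 9*2 = 2 - 18 = -16)
b(D) = D²
√(l(-31) + b(M)) = √(1 + (-16)²) = √(1 + 256) = √257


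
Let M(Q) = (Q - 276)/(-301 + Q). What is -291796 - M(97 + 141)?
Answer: -18383186/63 ≈ -2.9180e+5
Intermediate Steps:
M(Q) = (-276 + Q)/(-301 + Q)
-291796 - M(97 + 141) = -291796 - (-276 + (97 + 141))/(-301 + (97 + 141)) = -291796 - (-276 + 238)/(-301 + 238) = -291796 - (-38)/(-63) = -291796 - (-1)*(-38)/63 = -291796 - 1*38/63 = -291796 - 38/63 = -18383186/63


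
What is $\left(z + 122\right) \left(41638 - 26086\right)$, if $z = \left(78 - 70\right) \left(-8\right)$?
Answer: $902016$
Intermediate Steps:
$z = -64$ ($z = 8 \left(-8\right) = -64$)
$\left(z + 122\right) \left(41638 - 26086\right) = \left(-64 + 122\right) \left(41638 - 26086\right) = 58 \cdot 15552 = 902016$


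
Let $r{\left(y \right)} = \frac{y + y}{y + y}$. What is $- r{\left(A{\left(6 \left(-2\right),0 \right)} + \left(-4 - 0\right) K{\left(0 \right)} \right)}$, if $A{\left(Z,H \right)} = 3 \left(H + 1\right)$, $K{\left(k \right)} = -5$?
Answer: $-1$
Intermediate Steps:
$A{\left(Z,H \right)} = 3 + 3 H$ ($A{\left(Z,H \right)} = 3 \left(1 + H\right) = 3 + 3 H$)
$r{\left(y \right)} = 1$ ($r{\left(y \right)} = \frac{2 y}{2 y} = 2 y \frac{1}{2 y} = 1$)
$- r{\left(A{\left(6 \left(-2\right),0 \right)} + \left(-4 - 0\right) K{\left(0 \right)} \right)} = \left(-1\right) 1 = -1$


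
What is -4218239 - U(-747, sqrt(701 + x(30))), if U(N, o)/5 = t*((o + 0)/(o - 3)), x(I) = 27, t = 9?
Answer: -3032946601/719 - 270*sqrt(182)/719 ≈ -4.2183e+6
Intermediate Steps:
U(N, o) = 45*o/(-3 + o) (U(N, o) = 5*(9*((o + 0)/(o - 3))) = 5*(9*(o/(-3 + o))) = 5*(9*o/(-3 + o)) = 45*o/(-3 + o))
-4218239 - U(-747, sqrt(701 + x(30))) = -4218239 - 45*sqrt(701 + 27)/(-3 + sqrt(701 + 27)) = -4218239 - 45*sqrt(728)/(-3 + sqrt(728)) = -4218239 - 45*2*sqrt(182)/(-3 + 2*sqrt(182)) = -4218239 - 90*sqrt(182)/(-3 + 2*sqrt(182))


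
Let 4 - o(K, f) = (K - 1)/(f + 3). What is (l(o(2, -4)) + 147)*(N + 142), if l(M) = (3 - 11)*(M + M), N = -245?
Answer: -6901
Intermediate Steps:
o(K, f) = 4 - (-1 + K)/(3 + f) (o(K, f) = 4 - (K - 1)/(f + 3) = 4 - (-1 + K)/(3 + f))
l(M) = -16*M
(l(o(2, -4)) + 147)*(N + 142) = (-16*(13 - 1*2 + 4*(-4))/(3 - 4) + 147)*(-245 + 142) = (-16*(13 - 2 - 16)/(-1) + 147)*(-103) = (-(-16)*(-5) + 147)*(-103) = (-16*5 + 147)*(-103) = (-80 + 147)*(-103) = 67*(-103) = -6901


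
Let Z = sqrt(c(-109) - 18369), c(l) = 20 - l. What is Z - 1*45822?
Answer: -45822 + 8*I*sqrt(285) ≈ -45822.0 + 135.06*I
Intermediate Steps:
Z = 8*I*sqrt(285) (Z = sqrt((20 - 1*(-109)) - 18369) = sqrt((20 + 109) - 18369) = sqrt(129 - 18369) = sqrt(-18240) = 8*I*sqrt(285) ≈ 135.06*I)
Z - 1*45822 = 8*I*sqrt(285) - 1*45822 = 8*I*sqrt(285) - 45822 = -45822 + 8*I*sqrt(285)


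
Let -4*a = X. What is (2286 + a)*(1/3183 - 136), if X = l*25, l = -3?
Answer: -1330261751/4244 ≈ -3.1345e+5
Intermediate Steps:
X = -75 (X = -3*25 = -75)
a = 75/4 (a = -¼*(-75) = 75/4 ≈ 18.750)
(2286 + a)*(1/3183 - 136) = (2286 + 75/4)*(1/3183 - 136) = 9219*(1/3183 - 136)/4 = (9219/4)*(-432887/3183) = -1330261751/4244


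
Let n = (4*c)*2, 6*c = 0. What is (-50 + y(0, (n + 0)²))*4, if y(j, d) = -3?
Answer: -212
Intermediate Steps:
c = 0 (c = (⅙)*0 = 0)
n = 0 (n = (4*0)*2 = 0*2 = 0)
(-50 + y(0, (n + 0)²))*4 = (-50 - 3)*4 = -53*4 = -212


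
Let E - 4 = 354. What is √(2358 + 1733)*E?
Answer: 358*√4091 ≈ 22898.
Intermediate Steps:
E = 358 (E = 4 + 354 = 358)
√(2358 + 1733)*E = √(2358 + 1733)*358 = √4091*358 = 358*√4091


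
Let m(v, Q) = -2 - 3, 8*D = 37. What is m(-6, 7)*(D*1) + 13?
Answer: -81/8 ≈ -10.125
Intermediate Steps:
D = 37/8 (D = (⅛)*37 = 37/8 ≈ 4.6250)
m(v, Q) = -5
m(-6, 7)*(D*1) + 13 = -185/8 + 13 = -81/8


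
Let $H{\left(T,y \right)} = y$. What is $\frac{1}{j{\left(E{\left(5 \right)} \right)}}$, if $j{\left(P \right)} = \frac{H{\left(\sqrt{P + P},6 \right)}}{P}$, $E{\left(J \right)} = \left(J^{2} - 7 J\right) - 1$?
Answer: $- \frac{11}{6} \approx -1.8333$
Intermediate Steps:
$E{\left(J \right)} = -1 + J^{2} - 7 J$
$j{\left(P \right)} = \frac{6}{P}$
$\frac{1}{j{\left(E{\left(5 \right)} \right)}} = \frac{1}{6 \frac{1}{-1 + 5^{2} - 35}} = \frac{1}{6 \frac{1}{-1 + 25 - 35}} = \frac{1}{6 \frac{1}{-11}} = \frac{1}{6 \left(- \frac{1}{11}\right)} = \frac{1}{- \frac{6}{11}} = - \frac{11}{6}$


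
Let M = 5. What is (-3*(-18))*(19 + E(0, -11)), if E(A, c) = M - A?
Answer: 1296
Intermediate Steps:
E(A, c) = 5 - A
(-3*(-18))*(19 + E(0, -11)) = (-3*(-18))*(19 + (5 - 1*0)) = 54*(19 + (5 + 0)) = 54*(19 + 5) = 54*24 = 1296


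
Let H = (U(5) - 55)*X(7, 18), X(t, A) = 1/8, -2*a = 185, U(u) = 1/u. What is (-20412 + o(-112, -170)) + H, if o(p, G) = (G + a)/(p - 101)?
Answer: -28993017/1420 ≈ -20418.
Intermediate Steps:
a = -185/2 (a = -1/2*185 = -185/2 ≈ -92.500)
o(p, G) = (-185/2 + G)/(-101 + p) (o(p, G) = (G - 185/2)/(p - 101) = (-185/2 + G)/(-101 + p))
X(t, A) = 1/8
H = -137/20 (H = (1/5 - 55)*(1/8) = -274/5*1/8 = -137/20 ≈ -6.8500)
(-20412 + o(-112, -170)) + H = (-20412 + (-185/2 - 170)/(-101 - 112)) - 137/20 = (-20412 - 525/2/(-213)) - 137/20 = (-20412 - 1/213*(-525/2)) - 137/20 = (-20412 + 175/142) - 137/20 = -2898329/142 - 137/20 = -28993017/1420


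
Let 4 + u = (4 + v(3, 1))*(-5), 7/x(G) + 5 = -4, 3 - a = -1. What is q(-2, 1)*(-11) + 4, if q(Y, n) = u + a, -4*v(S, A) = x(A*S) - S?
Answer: 4967/18 ≈ 275.94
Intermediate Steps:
a = 4 (a = 3 - 1*(-1) = 3 + 1 = 4)
x(G) = -7/9 (x(G) = 7/(-5 - 4) = 7/(-9) = 7*(-⅑) = -7/9)
v(S, A) = 7/36 + S/4 (v(S, A) = -(-7/9 - S)/4 = 7/36 + S/4)
u = -517/18 (u = -4 + (4 + (7/36 + (¼)*3))*(-5) = -4 + (4 + (7/36 + ¾))*(-5) = -4 + (4 + 17/18)*(-5) = -4 + (89/18)*(-5) = -4 - 445/18 = -517/18 ≈ -28.722)
q(Y, n) = -445/18 (q(Y, n) = -517/18 + 4 = -445/18)
q(-2, 1)*(-11) + 4 = -445/18*(-11) + 4 = 4895/18 + 4 = 4967/18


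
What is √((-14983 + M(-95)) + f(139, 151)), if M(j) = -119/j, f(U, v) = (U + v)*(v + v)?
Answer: √655199230/95 ≈ 269.44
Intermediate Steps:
f(U, v) = 2*v*(U + v) (f(U, v) = (U + v)*(2*v) = 2*v*(U + v))
√((-14983 + M(-95)) + f(139, 151)) = √((-14983 - 119/(-95)) + 2*151*(139 + 151)) = √((-14983 - 119*(-1/95)) + 2*151*290) = √((-14983 + 119/95) + 87580) = √(-1423266/95 + 87580) = √(6896834/95) = √655199230/95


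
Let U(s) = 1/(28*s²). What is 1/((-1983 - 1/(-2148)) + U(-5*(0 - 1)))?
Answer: -93975/186352247 ≈ -0.00050429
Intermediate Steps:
U(s) = 1/(28*s²)
1/((-1983 - 1/(-2148)) + U(-5*(0 - 1))) = 1/((-1983 - 1/(-2148)) + 1/(28*(-5*(0 - 1))²)) = 1/((-1983 - 1*(-1/2148)) + 1/(28*(-5*(-1))²)) = 1/((-1983 + 1/2148) + (1/28)/5²) = 1/(-4259483/2148 + (1/28)*(1/25)) = 1/(-4259483/2148 + 1/700) = 1/(-186352247/93975) = -93975/186352247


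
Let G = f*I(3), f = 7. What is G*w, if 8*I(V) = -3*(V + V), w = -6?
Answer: 189/2 ≈ 94.500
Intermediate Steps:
I(V) = -3*V/4 (I(V) = (-3*(V + V))/8 = (-6*V)/8 = -3*V/4)
G = -63/4 (G = 7*(-3/4*3) = 7*(-9/4) = -63/4 ≈ -15.750)
G*w = -63/4*(-6) = 189/2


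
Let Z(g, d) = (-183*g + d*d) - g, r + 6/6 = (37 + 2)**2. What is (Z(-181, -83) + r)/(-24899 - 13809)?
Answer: -41713/38708 ≈ -1.0776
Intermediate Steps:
r = 1520 (r = -1 + (37 + 2)**2 = -1 + 39**2 = -1 + 1521 = 1520)
Z(g, d) = d**2 - 184*g (Z(g, d) = (-183*g + d**2) - g = (d**2 - 183*g) - g = d**2 - 184*g)
(Z(-181, -83) + r)/(-24899 - 13809) = (((-83)**2 - 184*(-181)) + 1520)/(-24899 - 13809) = ((6889 + 33304) + 1520)/(-38708) = (40193 + 1520)*(-1/38708) = 41713*(-1/38708) = -41713/38708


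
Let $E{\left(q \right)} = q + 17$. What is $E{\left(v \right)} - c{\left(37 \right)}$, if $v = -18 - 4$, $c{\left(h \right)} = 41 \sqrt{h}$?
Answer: $-5 - 41 \sqrt{37} \approx -254.39$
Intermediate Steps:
$v = -22$ ($v = -18 - 4 = -22$)
$E{\left(q \right)} = 17 + q$
$E{\left(v \right)} - c{\left(37 \right)} = \left(17 - 22\right) - 41 \sqrt{37} = -5 - 41 \sqrt{37}$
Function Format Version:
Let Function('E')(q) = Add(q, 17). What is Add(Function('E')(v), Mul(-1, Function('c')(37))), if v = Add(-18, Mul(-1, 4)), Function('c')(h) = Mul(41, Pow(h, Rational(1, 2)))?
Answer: Add(-5, Mul(-41, Pow(37, Rational(1, 2)))) ≈ -254.39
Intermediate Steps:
v = -22 (v = Add(-18, -4) = -22)
Function('E')(q) = Add(17, q)
Add(Function('E')(v), Mul(-1, Function('c')(37))) = Add(Add(17, -22), Mul(-1, Mul(41, Pow(37, Rational(1, 2))))) = Add(-5, Mul(-41, Pow(37, Rational(1, 2))))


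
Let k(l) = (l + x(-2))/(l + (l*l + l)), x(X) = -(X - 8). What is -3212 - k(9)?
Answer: -318007/99 ≈ -3212.2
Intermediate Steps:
x(X) = 8 - X (x(X) = -(-8 + X) = 8 - X)
k(l) = (10 + l)/(l² + 2*l) (k(l) = (l + (8 - 1*(-2)))/(l + (l*l + l)) = (l + (8 + 2))/(l + (l² + l)) = (l + 10)/(l + (l + l²)) = (10 + l)/(l² + 2*l))
-3212 - k(9) = -3212 - (10 + 9)/(9*(2 + 9)) = -3212 - 19/(9*11) = -3212 - 1*19/99 = -3212 - 19/99 = -318007/99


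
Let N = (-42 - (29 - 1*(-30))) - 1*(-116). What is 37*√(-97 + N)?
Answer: 37*I*√82 ≈ 335.05*I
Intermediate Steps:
N = 15 (N = (-42 - (29 + 30)) + 116 = (-42 - 1*59) + 116 = (-42 - 59) + 116 = -101 + 116 = 15)
37*√(-97 + N) = 37*√(-97 + 15) = 37*√(-82) = 37*(I*√82) = 37*I*√82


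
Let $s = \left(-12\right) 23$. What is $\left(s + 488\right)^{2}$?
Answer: $44944$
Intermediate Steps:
$s = -276$
$\left(s + 488\right)^{2} = \left(-276 + 488\right)^{2} = 212^{2} = 44944$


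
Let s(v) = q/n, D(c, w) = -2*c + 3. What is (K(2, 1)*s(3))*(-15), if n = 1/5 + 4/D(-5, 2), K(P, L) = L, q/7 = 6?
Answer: -13650/11 ≈ -1240.9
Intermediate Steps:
D(c, w) = 3 - 2*c
q = 42 (q = 7*6 = 42)
n = 33/65 (n = 1/5 + 4/(3 - 2*(-5)) = 1*(1/5) + 4/(3 + 10) = 1/5 + 4/13 = 33/65 ≈ 0.50769)
s(v) = 910/11 (s(v) = 42/(33/65) = 42*(65/33) = 910/11)
(K(2, 1)*s(3))*(-15) = (1*(910/11))*(-15) = (910/11)*(-15) = -13650/11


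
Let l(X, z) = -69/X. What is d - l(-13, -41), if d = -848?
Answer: -11093/13 ≈ -853.31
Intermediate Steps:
d - l(-13, -41) = -848 - (-69)/(-13) = -848 - (-69)*(-1)/13 = -848 - 1*69/13 = -848 - 69/13 = -11093/13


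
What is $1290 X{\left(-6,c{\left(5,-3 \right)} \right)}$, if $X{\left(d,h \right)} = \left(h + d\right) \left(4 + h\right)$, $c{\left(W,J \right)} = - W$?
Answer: $14190$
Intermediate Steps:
$X{\left(d,h \right)} = \left(4 + h\right) \left(d + h\right)$ ($X{\left(d,h \right)} = \left(d + h\right) \left(4 + h\right) = \left(4 + h\right) \left(d + h\right)$)
$1290 X{\left(-6,c{\left(5,-3 \right)} \right)} = 1290 \left(\left(\left(-1\right) 5\right)^{2} + 4 \left(-6\right) + 4 \left(\left(-1\right) 5\right) - 6 \left(\left(-1\right) 5\right)\right) = 1290 \left(\left(-5\right)^{2} - 24 + 4 \left(-5\right) - -30\right) = 1290 \left(25 - 24 - 20 + 30\right) = 1290 \cdot 11 = 14190$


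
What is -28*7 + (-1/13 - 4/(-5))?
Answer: -12693/65 ≈ -195.28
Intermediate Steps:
-28*7 + (-1/13 - 4/(-5)) = -196 + (-1*1/13 - 4*(-1/5)) = -196 + (-1/13 + 4/5) = -196 + 47/65 = -12693/65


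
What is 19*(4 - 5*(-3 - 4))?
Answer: 741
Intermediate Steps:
19*(4 - 5*(-3 - 4)) = 19*(4 - 5*(-7)) = 19*(4 + 35) = 19*39 = 741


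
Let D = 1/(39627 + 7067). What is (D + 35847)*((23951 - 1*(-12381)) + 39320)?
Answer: 63314664993494/23347 ≈ 2.7119e+9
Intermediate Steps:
D = 1/46694 ≈ 2.1416e-5
(D + 35847)*((23951 - 1*(-12381)) + 39320) = (1/46694 + 35847)*((23951 - 1*(-12381)) + 39320) = 1673839819*((23951 + 12381) + 39320)/46694 = 1673839819*(36332 + 39320)/46694 = (1673839819/46694)*75652 = 63314664993494/23347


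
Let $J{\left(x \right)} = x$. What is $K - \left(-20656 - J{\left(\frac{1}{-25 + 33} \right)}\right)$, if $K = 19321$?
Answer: $\frac{319817}{8} \approx 39977.0$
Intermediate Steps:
$K - \left(-20656 - J{\left(\frac{1}{-25 + 33} \right)}\right) = 19321 - \left(-20656 - \frac{1}{-25 + 33}\right) = 19321 - \left(-20656 - \frac{1}{8}\right) = 19321 - - \frac{165249}{8} = 19321 + \frac{165249}{8} = \frac{319817}{8}$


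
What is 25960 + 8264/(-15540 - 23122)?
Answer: 501828628/19331 ≈ 25960.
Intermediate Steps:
25960 + 8264/(-15540 - 23122) = 25960 + 8264/(-38662) = 25960 + 8264*(-1/38662) = 25960 - 4132/19331 = 501828628/19331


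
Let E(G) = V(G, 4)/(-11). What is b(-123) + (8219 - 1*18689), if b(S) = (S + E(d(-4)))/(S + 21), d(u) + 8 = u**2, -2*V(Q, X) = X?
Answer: -11745989/1122 ≈ -10469.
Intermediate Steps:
V(Q, X) = -X/2
d(u) = -8 + u**2
E(G) = 2/11 (E(G) = -1/2*4/(-11) = -2*(-1/11) = 2/11)
b(S) = (2/11 + S)/(21 + S) (b(S) = (S + 2/11)/(S + 21) = (2/11 + S)/(21 + S))
b(-123) + (8219 - 1*18689) = (2/11 - 123)/(21 - 123) + (8219 - 1*18689) = -1351/11/(-102) + (8219 - 18689) = -1/102*(-1351/11) - 10470 = 1351/1122 - 10470 = -11745989/1122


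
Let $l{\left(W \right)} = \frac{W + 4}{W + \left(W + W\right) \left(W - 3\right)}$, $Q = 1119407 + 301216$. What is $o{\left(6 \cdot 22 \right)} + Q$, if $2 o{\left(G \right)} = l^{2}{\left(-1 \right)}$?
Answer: $\frac{139221063}{98} \approx 1.4206 \cdot 10^{6}$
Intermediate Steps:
$Q = 1420623$
$l{\left(W \right)} = \frac{4 + W}{W + 2 W \left(-3 + W\right)}$
$o{\left(G \right)} = \frac{9}{98}$ ($o{\left(G \right)} = \frac{\left(\frac{4 - 1}{\left(-1\right) \left(-5 + 2 \left(-1\right)\right)}\right)^{2}}{2} = \frac{\left(\left(-1\right) \frac{1}{-5 - 2} \cdot 3\right)^{2}}{2} = \frac{\left(\left(-1\right) \frac{1}{-7} \cdot 3\right)^{2}}{2} = \frac{\left(\left(-1\right) \left(- \frac{1}{7}\right) 3\right)^{2}}{2} = \frac{\left(\frac{3}{7}\right)^{2}}{2} = \frac{1}{2} \cdot \frac{9}{49} = \frac{9}{98}$)
$o{\left(6 \cdot 22 \right)} + Q = \frac{9}{98} + 1420623 = \frac{139221063}{98}$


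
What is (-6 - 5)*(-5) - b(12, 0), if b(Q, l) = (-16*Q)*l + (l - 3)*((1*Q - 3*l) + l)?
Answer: 91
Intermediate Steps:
b(Q, l) = (-3 + l)*(Q - 2*l) - 16*Q*l (b(Q, l) = -16*Q*l + (-3 + l)*((Q - 3*l) + l) = -16*Q*l + (-3 + l)*(Q - 2*l) = (-3 + l)*(Q - 2*l) - 16*Q*l)
(-6 - 5)*(-5) - b(12, 0) = (-6 - 5)*(-5) - (-3*12 - 2*0**2 + 6*0 - 15*12*0) = -11*(-5) - (-36 - 2*0 + 0 + 0) = 55 - (-36 + 0 + 0 + 0) = 55 - 1*(-36) = 55 + 36 = 91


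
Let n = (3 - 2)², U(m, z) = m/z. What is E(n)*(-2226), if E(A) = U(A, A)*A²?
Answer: -2226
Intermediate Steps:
n = 1 (n = 1² = 1)
E(A) = A² (E(A) = (A/A)*A² = 1*A² = A²)
E(n)*(-2226) = 1²*(-2226) = 1*(-2226) = -2226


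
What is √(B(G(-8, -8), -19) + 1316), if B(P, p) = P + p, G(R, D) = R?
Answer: √1289 ≈ 35.903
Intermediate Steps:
√(B(G(-8, -8), -19) + 1316) = √((-8 - 19) + 1316) = √(-27 + 1316) = √1289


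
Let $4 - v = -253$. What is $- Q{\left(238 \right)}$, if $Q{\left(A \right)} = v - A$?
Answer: $-19$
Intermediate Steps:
$v = 257$ ($v = 4 - -253 = 4 + 253 = 257$)
$Q{\left(A \right)} = 257 - A$
$- Q{\left(238 \right)} = - (257 - 238) = \left(-1\right) 19 = -19$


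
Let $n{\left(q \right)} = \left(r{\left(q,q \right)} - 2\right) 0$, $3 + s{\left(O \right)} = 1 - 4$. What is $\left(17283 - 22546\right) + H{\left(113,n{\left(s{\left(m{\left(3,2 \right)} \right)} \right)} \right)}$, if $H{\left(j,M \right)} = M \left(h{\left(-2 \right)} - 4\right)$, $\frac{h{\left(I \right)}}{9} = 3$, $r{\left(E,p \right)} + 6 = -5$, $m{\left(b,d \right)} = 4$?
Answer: $-5263$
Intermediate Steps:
$s{\left(O \right)} = -6$ ($s{\left(O \right)} = -3 + \left(1 - 4\right) = -3 - 3 = -6$)
$r{\left(E,p \right)} = -11$ ($r{\left(E,p \right)} = -6 - 5 = -11$)
$h{\left(I \right)} = 27$ ($h{\left(I \right)} = 9 \cdot 3 = 27$)
$n{\left(q \right)} = 0$ ($n{\left(q \right)} = \left(-11 - 2\right) 0 = \left(-13\right) 0 = 0$)
$H{\left(j,M \right)} = 23 M$ ($H{\left(j,M \right)} = M \left(27 - 4\right) = M 23 = 23 M$)
$\left(17283 - 22546\right) + H{\left(113,n{\left(s{\left(m{\left(3,2 \right)} \right)} \right)} \right)} = \left(17283 - 22546\right) + 23 \cdot 0 = \left(17283 - 22546\right) + 0 = -5263 + 0 = -5263$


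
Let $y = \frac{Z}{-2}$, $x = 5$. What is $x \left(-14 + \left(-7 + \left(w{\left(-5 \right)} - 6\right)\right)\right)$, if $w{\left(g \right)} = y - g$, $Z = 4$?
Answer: $-120$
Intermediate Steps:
$y = -2$ ($y = \frac{4}{-2} = 4 \left(- \frac{1}{2}\right) = -2$)
$w{\left(g \right)} = -2 - g$
$x \left(-14 + \left(-7 + \left(w{\left(-5 \right)} - 6\right)\right)\right) = 5 \left(-14 - 10\right) = 5 \left(-24\right) = -120$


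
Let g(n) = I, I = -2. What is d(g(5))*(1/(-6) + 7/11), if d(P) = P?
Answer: -31/33 ≈ -0.93939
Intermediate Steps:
g(n) = -2
d(g(5))*(1/(-6) + 7/11) = -2*(1/(-6) + 7/11) = -2*(1*(-⅙) + 7*(1/11)) = -2*(-⅙ + 7/11) = -2*31/66 = -31/33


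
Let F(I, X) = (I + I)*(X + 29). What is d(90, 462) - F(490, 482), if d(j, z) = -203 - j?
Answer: -501073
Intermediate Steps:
F(I, X) = 2*I*(29 + X) (F(I, X) = (2*I)*(29 + X) = 2*I*(29 + X))
d(90, 462) - F(490, 482) = (-203 - 1*90) - 2*490*(29 + 482) = (-203 - 90) - 2*490*511 = -293 - 1*500780 = -293 - 500780 = -501073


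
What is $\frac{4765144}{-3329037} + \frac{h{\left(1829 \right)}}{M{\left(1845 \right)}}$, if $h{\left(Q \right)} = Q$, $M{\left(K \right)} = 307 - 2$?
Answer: $\frac{4635439753}{1015356285} \approx 4.5653$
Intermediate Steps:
$M{\left(K \right)} = 305$
$\frac{4765144}{-3329037} + \frac{h{\left(1829 \right)}}{M{\left(1845 \right)}} = \frac{4765144}{-3329037} + \frac{1829}{305} = 4765144 \left(- \frac{1}{3329037}\right) + 1829 \cdot \frac{1}{305} = - \frac{4765144}{3329037} + \frac{1829}{305} = \frac{4635439753}{1015356285}$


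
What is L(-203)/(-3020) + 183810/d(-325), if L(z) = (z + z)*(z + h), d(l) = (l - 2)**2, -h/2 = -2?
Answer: -1347352571/53820930 ≈ -25.034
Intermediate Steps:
h = 4 (h = -2*(-2) = 4)
d(l) = (-2 + l)**2
L(z) = 2*z*(4 + z) (L(z) = (z + z)*(z + 4) = (2*z)*(4 + z) = 2*z*(4 + z))
L(-203)/(-3020) + 183810/d(-325) = (2*(-203)*(4 - 203))/(-3020) + 183810/((-2 - 325)**2) = (2*(-203)*(-199))*(-1/3020) + 183810/((-327)**2) = 80794*(-1/3020) + 183810/106929 = -40397/1510 + 183810*(1/106929) = -40397/1510 + 61270/35643 = -1347352571/53820930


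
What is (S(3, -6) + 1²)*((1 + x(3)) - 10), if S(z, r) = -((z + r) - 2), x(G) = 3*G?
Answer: 0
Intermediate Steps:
S(z, r) = 2 - r - z (S(z, r) = -((r + z) - 2) = -(-2 + r + z) = 2 - r - z)
(S(3, -6) + 1²)*((1 + x(3)) - 10) = ((2 - 1*(-6) - 1*3) + 1²)*((1 + 3*3) - 10) = ((2 + 6 - 3) + 1)*((1 + 9) - 10) = (5 + 1)*(10 - 10) = 6*0 = 0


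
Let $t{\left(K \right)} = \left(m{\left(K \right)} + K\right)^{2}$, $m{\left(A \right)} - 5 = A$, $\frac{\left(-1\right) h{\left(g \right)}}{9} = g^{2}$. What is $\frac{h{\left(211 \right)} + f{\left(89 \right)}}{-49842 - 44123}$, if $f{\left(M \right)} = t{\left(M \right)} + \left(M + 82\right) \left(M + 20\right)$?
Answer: $\frac{348561}{93965} \approx 3.7095$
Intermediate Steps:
$h{\left(g \right)} = - 9 g^{2}$
$m{\left(A \right)} = 5 + A$
$t{\left(K \right)} = \left(5 + 2 K\right)^{2}$ ($t{\left(K \right)} = \left(\left(5 + K\right) + K\right)^{2} = \left(5 + 2 K\right)^{2}$)
$f{\left(M \right)} = \left(5 + 2 M\right)^{2} + \left(20 + M\right) \left(82 + M\right)$ ($f{\left(M \right)} = \left(5 + 2 M\right)^{2} + \left(M + 82\right) \left(M + 20\right) = \left(5 + 2 M\right)^{2} + \left(82 + M\right) \left(20 + M\right) = \left(5 + 2 M\right)^{2} + \left(20 + M\right) \left(82 + M\right)$)
$\frac{h{\left(211 \right)} + f{\left(89 \right)}}{-49842 - 44123} = \frac{- 9 \cdot 211^{2} + \left(1665 + 5 \cdot 89^{2} + 122 \cdot 89\right)}{-49842 - 44123} = \frac{\left(-9\right) 44521 + \left(1665 + 5 \cdot 7921 + 10858\right)}{-93965} = \left(-400689 + \left(1665 + 39605 + 10858\right)\right) \left(- \frac{1}{93965}\right) = \left(-400689 + 52128\right) \left(- \frac{1}{93965}\right) = \left(-348561\right) \left(- \frac{1}{93965}\right) = \frac{348561}{93965}$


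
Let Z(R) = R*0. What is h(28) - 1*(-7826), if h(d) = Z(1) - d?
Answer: 7798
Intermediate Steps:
Z(R) = 0
h(d) = -d (h(d) = 0 - d = -d)
h(28) - 1*(-7826) = -1*28 - 1*(-7826) = -28 + 7826 = 7798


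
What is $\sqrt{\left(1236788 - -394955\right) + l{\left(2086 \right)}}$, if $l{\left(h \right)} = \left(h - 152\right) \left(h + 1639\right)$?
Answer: $\sqrt{8835893} \approx 2972.5$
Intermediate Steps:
$l{\left(h \right)} = \left(-152 + h\right) \left(1639 + h\right)$
$\sqrt{\left(1236788 - -394955\right) + l{\left(2086 \right)}} = \sqrt{\left(1236788 - -394955\right) + \left(-249128 + 2086^{2} + 1487 \cdot 2086\right)} = \sqrt{\left(1236788 + 394955\right) + \left(-249128 + 4351396 + 3101882\right)} = \sqrt{1631743 + 7204150} = \sqrt{8835893}$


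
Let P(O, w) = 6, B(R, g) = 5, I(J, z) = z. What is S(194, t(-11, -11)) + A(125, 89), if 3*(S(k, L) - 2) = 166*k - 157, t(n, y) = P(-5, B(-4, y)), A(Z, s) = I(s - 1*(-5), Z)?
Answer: 32428/3 ≈ 10809.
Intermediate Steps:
A(Z, s) = Z
t(n, y) = 6
S(k, L) = -151/3 + 166*k/3 (S(k, L) = 2 + (166*k - 157)/3 = 2 + (-157 + 166*k)/3 = 2 + (-157/3 + 166*k/3) = -151/3 + 166*k/3)
S(194, t(-11, -11)) + A(125, 89) = (-151/3 + (166/3)*194) + 125 = (-151/3 + 32204/3) + 125 = 32053/3 + 125 = 32428/3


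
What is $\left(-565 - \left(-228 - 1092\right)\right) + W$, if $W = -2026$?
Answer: $-1271$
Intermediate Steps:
$\left(-565 - \left(-228 - 1092\right)\right) + W = \left(-565 - \left(-228 - 1092\right)\right) - 2026 = \left(-565 - -1320\right) - 2026 = \left(-565 + 1320\right) - 2026 = 755 - 2026 = -1271$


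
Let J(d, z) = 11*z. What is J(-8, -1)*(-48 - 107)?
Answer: 1705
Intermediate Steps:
J(-8, -1)*(-48 - 107) = (11*(-1))*(-48 - 107) = -11*(-155) = 1705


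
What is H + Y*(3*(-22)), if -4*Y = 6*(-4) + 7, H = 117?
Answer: -327/2 ≈ -163.50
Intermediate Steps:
Y = 17/4 (Y = -(6*(-4) + 7)/4 = -(-24 + 7)/4 = -¼*(-17) = 17/4 ≈ 4.2500)
H + Y*(3*(-22)) = 117 + 17*(3*(-22))/4 = 117 + (17/4)*(-66) = 117 - 561/2 = -327/2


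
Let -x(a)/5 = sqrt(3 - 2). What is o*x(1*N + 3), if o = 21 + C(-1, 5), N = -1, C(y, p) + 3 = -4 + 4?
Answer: -90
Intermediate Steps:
C(y, p) = -3 (C(y, p) = -3 + (-4 + 4) = -3 + 0 = -3)
x(a) = -5 (x(a) = -5*sqrt(3 - 2) = -5*sqrt(1) = -5*1 = -5)
o = 18 (o = 21 - 3 = 18)
o*x(1*N + 3) = 18*(-5) = -90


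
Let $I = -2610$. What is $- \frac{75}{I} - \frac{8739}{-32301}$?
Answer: $\frac{186899}{624486} \approx 0.29928$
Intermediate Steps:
$- \frac{75}{I} - \frac{8739}{-32301} = - \frac{75}{-2610} - \frac{8739}{-32301} = \left(-75\right) \left(- \frac{1}{2610}\right) - - \frac{971}{3589} = \frac{5}{174} + \frac{971}{3589} = \frac{186899}{624486}$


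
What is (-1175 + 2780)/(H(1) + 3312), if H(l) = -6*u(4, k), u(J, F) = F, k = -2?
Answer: 535/1108 ≈ 0.48285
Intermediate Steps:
H(l) = 12 (H(l) = -6*(-2) = 12)
(-1175 + 2780)/(H(1) + 3312) = (-1175 + 2780)/(12 + 3312) = 1605/3324 = 1605*(1/3324) = 535/1108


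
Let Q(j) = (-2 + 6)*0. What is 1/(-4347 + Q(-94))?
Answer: -1/4347 ≈ -0.00023004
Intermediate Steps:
Q(j) = 0 (Q(j) = 4*0 = 0)
1/(-4347 + Q(-94)) = 1/(-4347 + 0) = 1/(-4347) = -1/4347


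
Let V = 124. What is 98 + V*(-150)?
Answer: -18502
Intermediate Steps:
98 + V*(-150) = 98 + 124*(-150) = 98 - 18600 = -18502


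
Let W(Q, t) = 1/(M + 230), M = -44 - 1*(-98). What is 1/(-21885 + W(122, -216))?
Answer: -284/6215339 ≈ -4.5693e-5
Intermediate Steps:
M = 54 (M = -44 + 98 = 54)
W(Q, t) = 1/284 (W(Q, t) = 1/(54 + 230) = 1/284)
1/(-21885 + W(122, -216)) = 1/(-21885 + 1/284) = 1/(-6215339/284) = -284/6215339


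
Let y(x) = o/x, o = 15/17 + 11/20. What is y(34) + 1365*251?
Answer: 3960629887/11560 ≈ 3.4262e+5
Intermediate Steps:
o = 487/340 (o = 15*(1/17) + 11*(1/20) = 15/17 + 11/20 = 487/340 ≈ 1.4324)
y(x) = 487/(340*x)
y(34) + 1365*251 = (487/340)/34 + 1365*251 = (487/340)*(1/34) + 342615 = 487/11560 + 342615 = 3960629887/11560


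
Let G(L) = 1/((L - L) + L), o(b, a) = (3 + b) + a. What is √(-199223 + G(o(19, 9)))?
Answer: 2*I*√47863318/31 ≈ 446.34*I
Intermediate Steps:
o(b, a) = 3 + a + b
G(L) = 1/L (G(L) = 1/(0 + L) = 1/L)
√(-199223 + G(o(19, 9))) = √(-199223 + 1/(3 + 9 + 19)) = √(-199223 + 1/31) = √(-6175912/31) = 2*I*√47863318/31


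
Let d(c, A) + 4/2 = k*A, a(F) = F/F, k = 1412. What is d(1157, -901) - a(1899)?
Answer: -1272215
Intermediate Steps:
a(F) = 1
d(c, A) = -2 + 1412*A
d(1157, -901) - a(1899) = (-2 + 1412*(-901)) - 1*1 = (-2 - 1272212) - 1 = -1272214 - 1 = -1272215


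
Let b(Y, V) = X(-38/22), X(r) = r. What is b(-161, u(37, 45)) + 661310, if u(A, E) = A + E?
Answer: 7274391/11 ≈ 6.6131e+5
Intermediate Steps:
b(Y, V) = -19/11 (b(Y, V) = -38/22 = -38*1/22 = -19/11)
b(-161, u(37, 45)) + 661310 = -19/11 + 661310 = 7274391/11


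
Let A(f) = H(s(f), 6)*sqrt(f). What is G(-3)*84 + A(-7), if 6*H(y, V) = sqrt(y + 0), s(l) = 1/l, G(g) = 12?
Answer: 6047/6 ≈ 1007.8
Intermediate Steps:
H(y, V) = sqrt(y)/6 (H(y, V) = sqrt(y + 0)/6 = sqrt(y)/6)
A(f) = sqrt(f)*sqrt(1/f)/6 (A(f) = (sqrt(1/f)/6)*sqrt(f) = sqrt(f)*sqrt(1/f)/6)
G(-3)*84 + A(-7) = 12*84 + sqrt(-7)*sqrt(1/(-7))/6 = 1008 + (I*sqrt(7))*sqrt(-1/7)/6 = 1008 + (I*sqrt(7))*(I*sqrt(7)/7)/6 = 1008 - 1/6 = 6047/6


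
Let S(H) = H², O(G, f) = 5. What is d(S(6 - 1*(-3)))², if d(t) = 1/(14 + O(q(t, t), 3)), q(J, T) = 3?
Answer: 1/361 ≈ 0.0027701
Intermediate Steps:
d(t) = 1/19 (d(t) = 1/(14 + 5) = 1/19)
d(S(6 - 1*(-3)))² = (1/19)² = 1/361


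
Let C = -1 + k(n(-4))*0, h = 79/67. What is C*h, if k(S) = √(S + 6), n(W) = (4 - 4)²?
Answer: -79/67 ≈ -1.1791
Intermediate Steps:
n(W) = 0 (n(W) = 0² = 0)
h = 79/67 (h = 79*(1/67) = 79/67 ≈ 1.1791)
k(S) = √(6 + S)
C = -1 (C = -1 + √(6 + 0)*0 = -1 + √6*0 = -1 + 0 = -1)
C*h = -1*79/67 = -79/67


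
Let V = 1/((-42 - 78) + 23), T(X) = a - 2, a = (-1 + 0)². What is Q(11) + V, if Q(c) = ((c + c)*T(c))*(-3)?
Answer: 6401/97 ≈ 65.990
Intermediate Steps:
a = 1 (a = (-1)² = 1)
T(X) = -1 (T(X) = 1 - 2 = -1)
V = -1/97 (V = 1/(-120 + 23) = 1/(-97) = -1/97 ≈ -0.010309)
Q(c) = 6*c (Q(c) = ((c + c)*(-1))*(-3) = ((2*c)*(-1))*(-3) = -2*c*(-3) = 6*c)
Q(11) + V = 6*11 - 1/97 = 66 - 1/97 = 6401/97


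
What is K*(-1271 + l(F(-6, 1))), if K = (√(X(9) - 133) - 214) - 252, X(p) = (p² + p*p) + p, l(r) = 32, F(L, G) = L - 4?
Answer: 577374 - 1239*√38 ≈ 5.6974e+5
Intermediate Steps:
F(L, G) = -4 + L
X(p) = p + 2*p² (X(p) = (p² + p²) + p = 2*p² + p = p + 2*p²)
K = -466 + √38 (K = (√(9*(1 + 2*9) - 133) - 214) - 252 = (√(9*(1 + 18) - 133) - 214) - 252 = (√(9*19 - 133) - 214) - 252 = (√(171 - 133) - 214) - 252 = (√38 - 214) - 252 = (-214 + √38) - 252 = -466 + √38 ≈ -459.84)
K*(-1271 + l(F(-6, 1))) = (-466 + √38)*(-1271 + 32) = (-466 + √38)*(-1239) = 577374 - 1239*√38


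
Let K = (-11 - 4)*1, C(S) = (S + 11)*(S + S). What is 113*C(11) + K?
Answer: 54677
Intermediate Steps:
C(S) = 2*S*(11 + S) (C(S) = (11 + S)*(2*S) = 2*S*(11 + S))
K = -15 (K = -15*1 = -15)
113*C(11) + K = 113*(2*11*(11 + 11)) - 15 = 113*(2*11*22) - 15 = 113*484 - 15 = 54692 - 15 = 54677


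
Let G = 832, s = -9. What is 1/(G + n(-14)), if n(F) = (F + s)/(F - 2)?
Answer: 16/13335 ≈ 0.0011999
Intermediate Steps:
n(F) = (-9 + F)/(-2 + F) (n(F) = (F - 9)/(F - 2) = (-9 + F)/(-2 + F))
1/(G + n(-14)) = 1/(832 + (-9 - 14)/(-2 - 14)) = 1/(832 - 23/(-16)) = 1/(832 - 1/16*(-23)) = 1/(832 + 23/16) = 1/(13335/16) = 16/13335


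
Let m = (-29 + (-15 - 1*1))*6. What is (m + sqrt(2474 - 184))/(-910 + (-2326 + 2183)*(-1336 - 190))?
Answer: -45/36218 + sqrt(2290)/217308 ≈ -0.0010223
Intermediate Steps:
m = -270 (m = (-29 + (-15 - 1))*6 = (-29 - 16)*6 = -45*6 = -270)
(m + sqrt(2474 - 184))/(-910 + (-2326 + 2183)*(-1336 - 190)) = (-270 + sqrt(2474 - 184))/(-910 + (-2326 + 2183)*(-1336 - 190)) = (-270 + sqrt(2290))/(-910 - 143*(-1526)) = (-270 + sqrt(2290))/(-910 + 218218) = (-270 + sqrt(2290))/217308 = (-270 + sqrt(2290))*(1/217308) = -45/36218 + sqrt(2290)/217308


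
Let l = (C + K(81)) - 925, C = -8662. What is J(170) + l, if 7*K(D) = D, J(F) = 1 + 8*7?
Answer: -66629/7 ≈ -9518.4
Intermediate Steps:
J(F) = 57 (J(F) = 1 + 56 = 57)
K(D) = D/7
l = -67028/7 (l = (-8662 + (⅐)*81) - 925 = (-8662 + 81/7) - 925 = -60553/7 - 925 = -67028/7 ≈ -9575.4)
J(170) + l = 57 - 67028/7 = -66629/7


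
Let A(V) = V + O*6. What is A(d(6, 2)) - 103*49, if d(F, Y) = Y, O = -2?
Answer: -5057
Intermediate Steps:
A(V) = -12 + V (A(V) = V - 2*6 = V - 12 = -12 + V)
A(d(6, 2)) - 103*49 = (-12 + 2) - 103*49 = -10 - 5047 = -5057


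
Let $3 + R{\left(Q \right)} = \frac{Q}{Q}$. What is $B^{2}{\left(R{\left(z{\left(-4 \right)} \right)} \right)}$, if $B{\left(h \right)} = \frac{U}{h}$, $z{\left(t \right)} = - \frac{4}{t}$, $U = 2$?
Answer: $1$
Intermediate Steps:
$R{\left(Q \right)} = -2$ ($R{\left(Q \right)} = -3 + \frac{Q}{Q} = -3 + 1 = -2$)
$B{\left(h \right)} = \frac{2}{h}$
$B^{2}{\left(R{\left(z{\left(-4 \right)} \right)} \right)} = \left(\frac{2}{-2}\right)^{2} = \left(2 \left(- \frac{1}{2}\right)\right)^{2} = \left(-1\right)^{2} = 1$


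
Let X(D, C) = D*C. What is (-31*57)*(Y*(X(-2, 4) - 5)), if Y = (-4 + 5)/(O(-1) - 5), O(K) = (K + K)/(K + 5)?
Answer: -45942/11 ≈ -4176.5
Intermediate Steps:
X(D, C) = C*D
O(K) = 2*K/(5 + K) (O(K) = (2*K)/(5 + K) = 2*K/(5 + K))
Y = -2/11 (Y = (-4 + 5)/(2*(-1)/(5 - 1) - 5) = 1/(2*(-1)/4 - 5) = 1/(2*(-1)*(1/4) - 5) = 1/(-1/2 - 5) = 1/(-11/2) = 1*(-2/11) = -2/11 ≈ -0.18182)
(-31*57)*(Y*(X(-2, 4) - 5)) = (-31*57)*(-2*(4*(-2) - 5)/11) = -(-3534)*(-8 - 5)/11 = -(-3534)*(-13)/11 = -1767*26/11 = -45942/11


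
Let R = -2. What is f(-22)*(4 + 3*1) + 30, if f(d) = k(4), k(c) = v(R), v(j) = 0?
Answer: 30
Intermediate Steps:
k(c) = 0
f(d) = 0
f(-22)*(4 + 3*1) + 30 = 0*(4 + 3*1) + 30 = 0*(4 + 3) + 30 = 0*7 + 30 = 0 + 30 = 30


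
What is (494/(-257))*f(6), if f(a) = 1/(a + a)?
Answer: -247/1542 ≈ -0.16018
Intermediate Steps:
f(a) = 1/(2*a)
(494/(-257))*f(6) = (494/(-257))*((1/2)/6) = (494*(-1/257))*((1/2)*(1/6)) = -494/257*1/12 = -247/1542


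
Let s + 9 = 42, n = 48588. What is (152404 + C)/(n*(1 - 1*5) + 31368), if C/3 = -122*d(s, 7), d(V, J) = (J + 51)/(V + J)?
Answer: -1518733/1629840 ≈ -0.93183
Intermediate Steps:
s = 33 (s = -9 + 42 = 33)
d(V, J) = (51 + J)/(J + V)
C = -5307/10 (C = 3*(-122*(51 + 7)/(7 + 33)) = 3*(-122*58/40) = 3*(-61*58/20) = 3*(-122*29/20) = 3*(-1769/10) = -5307/10 ≈ -530.70)
(152404 + C)/(n*(1 - 1*5) + 31368) = (152404 - 5307/10)/(48588*(1 - 1*5) + 31368) = 1518733/(10*(48588*(1 - 5) + 31368)) = 1518733/(10*(48588*(-4) + 31368)) = 1518733/(10*(-194352 + 31368)) = (1518733/10)/(-162984) = (1518733/10)*(-1/162984) = -1518733/1629840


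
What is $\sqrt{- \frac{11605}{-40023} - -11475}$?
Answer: $\frac{7 \sqrt{41681597590}}{13341} \approx 107.12$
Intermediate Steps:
$\sqrt{- \frac{11605}{-40023} - -11475} = \sqrt{\left(-11605\right) \left(- \frac{1}{40023}\right) + 11475} = \sqrt{\frac{11605}{40023} + 11475} = \sqrt{\frac{459275530}{40023}} = \frac{7 \sqrt{41681597590}}{13341}$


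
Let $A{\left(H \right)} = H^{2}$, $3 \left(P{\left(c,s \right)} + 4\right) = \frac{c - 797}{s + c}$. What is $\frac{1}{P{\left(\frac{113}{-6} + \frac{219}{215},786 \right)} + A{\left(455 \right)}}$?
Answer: $\frac{2972877}{615446918306} \approx 4.8304 \cdot 10^{-6}$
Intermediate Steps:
$P{\left(c,s \right)} = -4 + \frac{-797 + c}{3 \left(c + s\right)}$ ($P{\left(c,s \right)} = -4 + \frac{\left(c - 797\right) \frac{1}{s + c}}{3} = -4 + \frac{\left(-797 + c\right) \frac{1}{c + s}}{3} = -4 + \frac{\frac{1}{c + s} \left(-797 + c\right)}{3} = -4 + \frac{-797 + c}{3 \left(c + s\right)}$)
$\frac{1}{P{\left(\frac{113}{-6} + \frac{219}{215},786 \right)} + A{\left(455 \right)}} = \frac{1}{\frac{-797 - 9432 - 11 \left(\frac{113}{-6} + \frac{219}{215}\right)}{3 \left(\left(\frac{113}{-6} + \frac{219}{215}\right) + 786\right)} + 455^{2}} = \frac{1}{\frac{-797 - 9432 - 11 \left(113 \left(- \frac{1}{6}\right) + 219 \cdot \frac{1}{215}\right)}{3 \left(\left(113 \left(- \frac{1}{6}\right) + 219 \cdot \frac{1}{215}\right) + 786\right)} + 207025} = \frac{1}{\frac{-797 - 9432 - 11 \left(- \frac{113}{6} + \frac{219}{215}\right)}{3 \left(\left(- \frac{113}{6} + \frac{219}{215}\right) + 786\right)} + 207025} = \frac{1}{\frac{-797 - 9432 - - \frac{252791}{1290}}{3 \left(- \frac{22981}{1290} + 786\right)} + 207025} = \frac{1}{\frac{-797 - 9432 + \frac{252791}{1290}}{3 \cdot \frac{990959}{1290}} + 207025} = \frac{1}{\frac{1}{3} \cdot \frac{1290}{990959} \left(- \frac{12942619}{1290}\right) + 207025} = \frac{1}{- \frac{12942619}{2972877} + 207025} = \frac{1}{\frac{615446918306}{2972877}} = \frac{2972877}{615446918306}$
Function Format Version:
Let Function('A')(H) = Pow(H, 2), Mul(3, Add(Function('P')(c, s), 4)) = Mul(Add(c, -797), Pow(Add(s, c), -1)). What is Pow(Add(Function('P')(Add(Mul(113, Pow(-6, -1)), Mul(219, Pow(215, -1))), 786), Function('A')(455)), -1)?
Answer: Rational(2972877, 615446918306) ≈ 4.8304e-6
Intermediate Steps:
Function('P')(c, s) = Add(-4, Mul(Rational(1, 3), Pow(Add(c, s), -1), Add(-797, c))) (Function('P')(c, s) = Add(-4, Mul(Rational(1, 3), Mul(Add(c, -797), Pow(Add(s, c), -1)))) = Add(-4, Mul(Rational(1, 3), Mul(Add(-797, c), Pow(Add(c, s), -1)))) = Add(-4, Mul(Rational(1, 3), Mul(Pow(Add(c, s), -1), Add(-797, c)))) = Add(-4, Mul(Rational(1, 3), Pow(Add(c, s), -1), Add(-797, c))))
Pow(Add(Function('P')(Add(Mul(113, Pow(-6, -1)), Mul(219, Pow(215, -1))), 786), Function('A')(455)), -1) = Pow(Add(Mul(Rational(1, 3), Pow(Add(Add(Mul(113, Pow(-6, -1)), Mul(219, Pow(215, -1))), 786), -1), Add(-797, Mul(-12, 786), Mul(-11, Add(Mul(113, Pow(-6, -1)), Mul(219, Pow(215, -1)))))), Pow(455, 2)), -1) = Pow(Add(Mul(Rational(1, 3), Pow(Add(Add(Mul(113, Rational(-1, 6)), Mul(219, Rational(1, 215))), 786), -1), Add(-797, -9432, Mul(-11, Add(Mul(113, Rational(-1, 6)), Mul(219, Rational(1, 215)))))), 207025), -1) = Pow(Add(Mul(Rational(1, 3), Pow(Add(Add(Rational(-113, 6), Rational(219, 215)), 786), -1), Add(-797, -9432, Mul(-11, Add(Rational(-113, 6), Rational(219, 215))))), 207025), -1) = Pow(Add(Mul(Rational(1, 3), Pow(Add(Rational(-22981, 1290), 786), -1), Add(-797, -9432, Mul(-11, Rational(-22981, 1290)))), 207025), -1) = Pow(Add(Mul(Rational(1, 3), Pow(Rational(990959, 1290), -1), Add(-797, -9432, Rational(252791, 1290))), 207025), -1) = Pow(Add(Mul(Rational(1, 3), Rational(1290, 990959), Rational(-12942619, 1290)), 207025), -1) = Pow(Add(Rational(-12942619, 2972877), 207025), -1) = Pow(Rational(615446918306, 2972877), -1) = Rational(2972877, 615446918306)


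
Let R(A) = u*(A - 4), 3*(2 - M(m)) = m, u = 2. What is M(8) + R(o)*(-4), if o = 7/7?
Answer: 70/3 ≈ 23.333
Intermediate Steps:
o = 1 (o = 7*(1/7) = 1)
M(m) = 2 - m/3
R(A) = -8 + 2*A (R(A) = 2*(A - 4) = 2*(-4 + A) = -8 + 2*A)
M(8) + R(o)*(-4) = (2 - 1/3*8) + (-8 + 2*1)*(-4) = (2 - 8/3) + (-8 + 2)*(-4) = -2/3 - 6*(-4) = -2/3 + 24 = 70/3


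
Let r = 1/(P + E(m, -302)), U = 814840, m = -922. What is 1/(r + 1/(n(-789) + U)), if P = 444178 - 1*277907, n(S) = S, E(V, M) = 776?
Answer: 135984777397/981098 ≈ 1.3860e+5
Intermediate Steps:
P = 166271 (P = 444178 - 277907 = 166271)
r = 1/167047 (r = 1/(166271 + 776) = 1/167047 ≈ 5.9863e-6)
1/(r + 1/(n(-789) + U)) = 1/(1/167047 + 1/(-789 + 814840)) = 1/(1/167047 + 1/814051) = 1/(981098/135984777397) = 135984777397/981098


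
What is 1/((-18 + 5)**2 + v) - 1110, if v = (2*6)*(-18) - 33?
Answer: -88801/80 ≈ -1110.0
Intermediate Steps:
v = -249 (v = 12*(-18) - 33 = -216 - 33 = -249)
1/((-18 + 5)**2 + v) - 1110 = 1/((-18 + 5)**2 - 249) - 1110 = 1/((-13)**2 - 249) - 1110 = 1/(169 - 249) - 1110 = 1/(-80) - 1110 = -1/80 - 1110 = -88801/80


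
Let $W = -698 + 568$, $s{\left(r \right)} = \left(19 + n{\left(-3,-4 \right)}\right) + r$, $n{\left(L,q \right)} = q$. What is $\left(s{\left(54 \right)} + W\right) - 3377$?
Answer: $-3438$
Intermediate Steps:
$s{\left(r \right)} = 15 + r$ ($s{\left(r \right)} = \left(19 - 4\right) + r = 15 + r$)
$W = -130$
$\left(s{\left(54 \right)} + W\right) - 3377 = \left(\left(15 + 54\right) - 130\right) - 3377 = \left(69 - 130\right) - 3377 = -61 - 3377 = -3438$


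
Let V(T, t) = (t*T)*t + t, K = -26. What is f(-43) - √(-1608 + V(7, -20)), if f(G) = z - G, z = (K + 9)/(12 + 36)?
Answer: 2047/48 - 2*√293 ≈ 8.4113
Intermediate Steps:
V(T, t) = t + T*t² (V(T, t) = (T*t)*t + t = T*t² + t = t + T*t²)
z = -17/48 (z = (-26 + 9)/(12 + 36) = -17/48 ≈ -0.35417)
f(G) = -17/48 - G
f(-43) - √(-1608 + V(7, -20)) = (-17/48 - 1*(-43)) - √(-1608 - 20*(1 + 7*(-20))) = (-17/48 + 43) - √(-1608 - 20*(1 - 140)) = 2047/48 - √(-1608 - 20*(-139)) = 2047/48 - √(-1608 + 2780) = 2047/48 - √1172 = 2047/48 - 2*√293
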